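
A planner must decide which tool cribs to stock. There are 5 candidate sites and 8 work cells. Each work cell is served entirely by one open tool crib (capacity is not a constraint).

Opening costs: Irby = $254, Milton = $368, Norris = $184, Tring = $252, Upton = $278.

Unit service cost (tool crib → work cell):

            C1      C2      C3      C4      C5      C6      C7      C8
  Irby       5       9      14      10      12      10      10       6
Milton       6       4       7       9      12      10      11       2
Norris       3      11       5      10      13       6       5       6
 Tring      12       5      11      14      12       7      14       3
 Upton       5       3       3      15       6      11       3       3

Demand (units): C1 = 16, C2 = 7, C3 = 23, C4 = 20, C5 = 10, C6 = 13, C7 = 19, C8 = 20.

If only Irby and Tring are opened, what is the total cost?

Total cost: 1535

Each work cell is assigned to its cheapest site among the open ones.
{Irby, Tring}: C1→Irby 5·16=80, C2→Tring 5·7=35, C3→Tring 11·23=253, C4→Irby 10·20=200, C5→Irby 12·10=120, C6→Tring 7·13=91, C7→Irby 10·19=190, C8→Tring 3·20=60. Service 1029; fixed 506; total 1535.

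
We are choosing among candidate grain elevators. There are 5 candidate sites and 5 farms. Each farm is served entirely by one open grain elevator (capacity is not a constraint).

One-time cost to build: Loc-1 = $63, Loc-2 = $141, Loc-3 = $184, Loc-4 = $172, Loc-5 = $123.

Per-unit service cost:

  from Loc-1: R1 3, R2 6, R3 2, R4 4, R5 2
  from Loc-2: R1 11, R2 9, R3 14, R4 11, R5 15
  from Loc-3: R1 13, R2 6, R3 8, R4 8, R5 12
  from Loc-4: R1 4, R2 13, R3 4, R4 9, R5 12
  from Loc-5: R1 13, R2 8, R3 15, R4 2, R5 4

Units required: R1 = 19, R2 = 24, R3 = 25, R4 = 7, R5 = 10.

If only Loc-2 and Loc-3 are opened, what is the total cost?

Each farm is assigned to its cheapest site among the open ones.
{Loc-2, Loc-3}: R1→Loc-2 11·19=209, R2→Loc-3 6·24=144, R3→Loc-3 8·25=200, R4→Loc-3 8·7=56, R5→Loc-3 12·10=120. Service 729; fixed 325; total 1054.

Total cost: 1054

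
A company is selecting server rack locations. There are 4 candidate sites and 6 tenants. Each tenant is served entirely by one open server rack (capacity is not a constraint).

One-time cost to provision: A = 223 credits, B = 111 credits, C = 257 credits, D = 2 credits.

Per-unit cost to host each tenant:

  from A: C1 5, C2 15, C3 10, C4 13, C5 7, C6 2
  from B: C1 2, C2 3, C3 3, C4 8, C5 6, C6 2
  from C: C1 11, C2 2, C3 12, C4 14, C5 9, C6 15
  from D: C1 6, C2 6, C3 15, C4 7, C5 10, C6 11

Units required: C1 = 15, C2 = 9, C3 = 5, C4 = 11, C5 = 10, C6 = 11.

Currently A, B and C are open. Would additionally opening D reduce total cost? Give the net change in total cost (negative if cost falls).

Current service cost with {A, B, C}: 233.
Adding D: each tenant re-picks its cheapest; new service cost 222, saving 11.
Extra fixed cost: 2. Net change = 2 − 11 = -9.
(Totals: 824 → 815.)

Yes — net change −9 (cost falls by 9).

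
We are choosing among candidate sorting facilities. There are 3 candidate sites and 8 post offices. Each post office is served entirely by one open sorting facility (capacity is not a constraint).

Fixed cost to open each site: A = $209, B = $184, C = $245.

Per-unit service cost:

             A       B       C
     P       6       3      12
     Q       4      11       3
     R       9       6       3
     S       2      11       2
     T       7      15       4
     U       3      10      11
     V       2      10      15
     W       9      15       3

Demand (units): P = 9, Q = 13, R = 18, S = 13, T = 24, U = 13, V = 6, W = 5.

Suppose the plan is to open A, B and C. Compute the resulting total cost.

Total cost: 946

Each post office is assigned to its cheapest site among the open ones.
{A, B, C}: P→B 3·9=27, Q→C 3·13=39, R→C 3·18=54, S→A 2·13=26, T→C 4·24=96, U→A 3·13=39, V→A 2·6=12, W→C 3·5=15. Service 308; fixed 638; total 946.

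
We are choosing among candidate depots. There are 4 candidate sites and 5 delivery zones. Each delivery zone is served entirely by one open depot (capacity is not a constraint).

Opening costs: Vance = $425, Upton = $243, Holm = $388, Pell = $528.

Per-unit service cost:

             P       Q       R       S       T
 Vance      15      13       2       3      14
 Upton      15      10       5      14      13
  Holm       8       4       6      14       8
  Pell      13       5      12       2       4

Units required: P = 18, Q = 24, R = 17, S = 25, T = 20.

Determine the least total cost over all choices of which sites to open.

For any fixed open set, each delivery zone goes to its cheapest open site; total = fixed + service.
{Pell}: P→Pell 13·18=234, Q→Pell 5·24=120, R→Pell 12·17=204, S→Pell 2·25=50, T→Pell 4·20=80. Service 688; fixed 528; total 1216.
{Holm}: service 852 + fixed 388 = 1240
{Vance, Holm}: service 509 + fixed 813 = 1322
{Vance, Upton, Holm, Pell}: P→Holm 8·18=144, Q→Holm 4·24=96, R→Vance 2·17=34, S→Pell 2·25=50, T→Pell 4·20=80. Service 404; fixed 1584; total 1988.
No other subset beats 1216.

Minimum total cost: 1216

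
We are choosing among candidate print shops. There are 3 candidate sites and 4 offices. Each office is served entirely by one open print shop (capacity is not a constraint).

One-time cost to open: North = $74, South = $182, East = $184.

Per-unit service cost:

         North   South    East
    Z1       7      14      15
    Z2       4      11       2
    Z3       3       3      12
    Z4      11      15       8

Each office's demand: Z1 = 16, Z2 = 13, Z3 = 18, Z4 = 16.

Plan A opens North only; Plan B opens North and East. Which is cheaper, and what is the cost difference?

Plan A: {North}: Z1→North 7·16=112, Z2→North 4·13=52, Z3→North 3·18=54, Z4→North 11·16=176. Service 394; fixed 74; total 468.
Plan B: {North, East}: Z1→North 7·16=112, Z2→East 2·13=26, Z3→North 3·18=54, Z4→East 8·16=128. Service 320; fixed 258; total 578.
Difference: |468 − 578| = 110.

Plan A is cheaper by 110.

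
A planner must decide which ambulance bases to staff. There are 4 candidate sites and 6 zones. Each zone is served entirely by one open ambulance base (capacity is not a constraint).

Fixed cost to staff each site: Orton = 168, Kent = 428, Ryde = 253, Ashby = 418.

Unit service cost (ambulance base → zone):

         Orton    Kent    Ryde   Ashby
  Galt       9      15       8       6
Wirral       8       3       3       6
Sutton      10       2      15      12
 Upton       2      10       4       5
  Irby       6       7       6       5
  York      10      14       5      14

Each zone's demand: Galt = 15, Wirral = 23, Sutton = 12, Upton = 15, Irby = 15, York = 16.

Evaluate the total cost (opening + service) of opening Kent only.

Each zone is assigned to its cheapest site among the open ones.
{Kent}: Galt→Kent 15·15=225, Wirral→Kent 3·23=69, Sutton→Kent 2·12=24, Upton→Kent 10·15=150, Irby→Kent 7·15=105, York→Kent 14·16=224. Service 797; fixed 428; total 1225.

Total cost: 1225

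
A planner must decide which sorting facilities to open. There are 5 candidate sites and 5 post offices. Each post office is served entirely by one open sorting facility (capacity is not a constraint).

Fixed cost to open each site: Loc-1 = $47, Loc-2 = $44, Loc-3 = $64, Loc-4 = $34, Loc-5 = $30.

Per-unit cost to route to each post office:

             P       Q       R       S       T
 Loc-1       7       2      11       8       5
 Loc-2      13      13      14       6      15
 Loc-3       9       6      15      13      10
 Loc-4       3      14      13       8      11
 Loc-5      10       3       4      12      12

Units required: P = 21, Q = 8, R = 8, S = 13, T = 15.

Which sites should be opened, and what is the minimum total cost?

For any fixed open set, each post office goes to its cheapest open site; total = fixed + service.
{Loc-1, Loc-4, Loc-5}: P→Loc-4 3·21=63, Q→Loc-1 2·8=16, R→Loc-5 4·8=32, S→Loc-1 8·13=104, T→Loc-1 5·15=75. Service 290; fixed 111; total 401.
{Loc-1, Loc-2, Loc-4, Loc-5}: P→Loc-4 3·21=63, Q→Loc-1 2·8=16, R→Loc-5 4·8=32, S→Loc-2 6·13=78, T→Loc-1 5·15=75. Service 264; fixed 155; total 419.
{Loc-1, Loc-4}: P→Loc-4 3·21=63, Q→Loc-1 2·8=16, R→Loc-1 11·8=88, S→Loc-1 8·13=104, T→Loc-1 5·15=75. Service 346; fixed 81; total 427.
{Loc-1, Loc-2, Loc-3, Loc-4, Loc-5}: P→Loc-4 3·21=63, Q→Loc-1 2·8=16, R→Loc-5 4·8=32, S→Loc-2 6·13=78, T→Loc-1 5·15=75. Service 264; fixed 219; total 483.
No other subset beats 401.

Open Loc-1, Loc-4 and Loc-5; minimum total cost 401.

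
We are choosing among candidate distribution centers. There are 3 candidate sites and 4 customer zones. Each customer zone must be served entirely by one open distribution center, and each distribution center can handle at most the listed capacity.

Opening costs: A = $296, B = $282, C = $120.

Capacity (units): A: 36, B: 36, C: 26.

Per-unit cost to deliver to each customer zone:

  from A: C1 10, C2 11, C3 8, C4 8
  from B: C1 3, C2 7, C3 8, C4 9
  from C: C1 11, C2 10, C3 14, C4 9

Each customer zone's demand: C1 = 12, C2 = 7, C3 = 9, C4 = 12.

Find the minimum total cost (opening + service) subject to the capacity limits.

Open {B, C}: C1→B 3·12=36, C2→B 7·7=49, C3→B 8·9=72, C4→C 9·12=108.
Loads: B carries 28/36, C carries 12/26. Service 265; fixed 402; total 667.
Next best feasible plan costs 688.

Minimum total cost: 667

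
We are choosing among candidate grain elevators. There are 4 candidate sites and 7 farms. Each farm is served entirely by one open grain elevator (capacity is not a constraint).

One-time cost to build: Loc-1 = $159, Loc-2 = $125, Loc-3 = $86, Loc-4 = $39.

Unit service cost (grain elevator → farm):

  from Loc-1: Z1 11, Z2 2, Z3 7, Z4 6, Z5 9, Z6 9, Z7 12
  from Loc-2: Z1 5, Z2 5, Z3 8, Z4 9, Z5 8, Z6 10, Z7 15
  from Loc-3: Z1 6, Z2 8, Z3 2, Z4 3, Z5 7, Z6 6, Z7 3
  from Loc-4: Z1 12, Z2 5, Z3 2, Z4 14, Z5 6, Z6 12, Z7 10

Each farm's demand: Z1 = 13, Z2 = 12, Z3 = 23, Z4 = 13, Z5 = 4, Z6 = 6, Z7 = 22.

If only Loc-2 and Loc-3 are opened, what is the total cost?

Total cost: 551

Each farm is assigned to its cheapest site among the open ones.
{Loc-2, Loc-3}: Z1→Loc-2 5·13=65, Z2→Loc-2 5·12=60, Z3→Loc-3 2·23=46, Z4→Loc-3 3·13=39, Z5→Loc-3 7·4=28, Z6→Loc-3 6·6=36, Z7→Loc-3 3·22=66. Service 340; fixed 211; total 551.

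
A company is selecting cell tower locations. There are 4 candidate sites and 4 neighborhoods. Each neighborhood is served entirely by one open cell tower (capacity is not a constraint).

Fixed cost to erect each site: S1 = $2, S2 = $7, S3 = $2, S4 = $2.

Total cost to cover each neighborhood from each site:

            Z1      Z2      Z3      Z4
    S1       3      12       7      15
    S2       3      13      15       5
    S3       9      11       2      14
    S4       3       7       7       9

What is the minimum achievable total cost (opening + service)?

Minimum total cost: 25

For any fixed open set, each neighborhood goes to its cheapest open site; total = fixed + service.
{S3, S4}: Z1→S4 3, Z2→S4 7, Z3→S3 2, Z4→S4 9. Service 21; fixed 4; total 25.
{S1, S3, S4}: Z1→S1 3, Z2→S4 7, Z3→S3 2, Z4→S4 9. Service 21; fixed 6; total 27.
{S2, S3, S4}: Z1→S2 3, Z2→S4 7, Z3→S3 2, Z4→S2 5. Service 17; fixed 11; total 28.
{S1, S2, S3, S4}: service 17 + fixed 13 = 30
No other subset beats 25.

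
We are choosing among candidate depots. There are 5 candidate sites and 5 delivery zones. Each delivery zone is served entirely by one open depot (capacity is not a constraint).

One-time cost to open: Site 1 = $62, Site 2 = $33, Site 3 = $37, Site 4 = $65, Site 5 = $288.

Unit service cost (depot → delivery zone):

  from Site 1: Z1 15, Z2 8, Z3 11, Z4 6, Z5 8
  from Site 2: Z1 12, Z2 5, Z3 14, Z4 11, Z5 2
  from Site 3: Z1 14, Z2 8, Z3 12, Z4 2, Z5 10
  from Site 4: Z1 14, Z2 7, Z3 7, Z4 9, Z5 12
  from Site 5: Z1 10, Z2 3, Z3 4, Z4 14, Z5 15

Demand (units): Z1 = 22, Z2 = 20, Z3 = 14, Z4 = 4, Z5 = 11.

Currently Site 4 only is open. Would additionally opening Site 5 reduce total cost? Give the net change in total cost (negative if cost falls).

Current service cost with {Site 4}: 714.
Adding Site 5: each delivery zone re-picks its cheapest; new service cost 504, saving 210.
Extra fixed cost: 288. Net change = 288 − 210 = 78.
(Totals: 779 → 857.)

No — net change +78 (cost rises by 78).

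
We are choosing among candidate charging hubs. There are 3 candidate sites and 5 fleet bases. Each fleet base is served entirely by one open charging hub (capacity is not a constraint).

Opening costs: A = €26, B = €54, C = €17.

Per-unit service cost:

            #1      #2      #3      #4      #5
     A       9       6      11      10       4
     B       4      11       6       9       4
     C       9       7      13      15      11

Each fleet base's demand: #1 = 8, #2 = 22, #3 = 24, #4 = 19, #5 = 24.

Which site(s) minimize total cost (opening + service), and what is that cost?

For any fixed open set, each fleet base goes to its cheapest open site; total = fixed + service.
{A, B}: #1→B 4·8=32, #2→A 6·22=132, #3→B 6·24=144, #4→B 9·19=171, #5→A 4·24=96. Service 575; fixed 80; total 655.
{B, C}: service 597 + fixed 71 = 668
{A, B, C}: #1→B 4·8=32, #2→A 6·22=132, #3→B 6·24=144, #4→B 9·19=171, #5→A 4·24=96. Service 575; fixed 97; total 672.
{C}: service 1087 + fixed 17 = 1104
No other subset beats 655.

Open A and B; minimum total cost 655.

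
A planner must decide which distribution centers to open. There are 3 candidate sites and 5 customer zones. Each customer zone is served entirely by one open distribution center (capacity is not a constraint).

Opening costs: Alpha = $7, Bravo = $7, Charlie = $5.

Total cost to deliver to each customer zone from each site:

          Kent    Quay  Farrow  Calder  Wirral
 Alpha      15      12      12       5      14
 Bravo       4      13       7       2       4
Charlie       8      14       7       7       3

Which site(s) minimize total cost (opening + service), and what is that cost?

Open Bravo only; minimum total cost 37.

For any fixed open set, each customer zone goes to its cheapest open site; total = fixed + service.
{Bravo}: Kent→Bravo 4, Quay→Bravo 13, Farrow→Bravo 7, Calder→Bravo 2, Wirral→Bravo 4. Service 30; fixed 7; total 37.
{Bravo, Charlie}: service 29 + fixed 12 = 41
{Alpha, Bravo}: Kent→Bravo 4, Quay→Alpha 12, Farrow→Bravo 7, Calder→Bravo 2, Wirral→Bravo 4. Service 29; fixed 14; total 43.
{Alpha, Bravo, Charlie}: service 28 + fixed 19 = 47
No other subset beats 37.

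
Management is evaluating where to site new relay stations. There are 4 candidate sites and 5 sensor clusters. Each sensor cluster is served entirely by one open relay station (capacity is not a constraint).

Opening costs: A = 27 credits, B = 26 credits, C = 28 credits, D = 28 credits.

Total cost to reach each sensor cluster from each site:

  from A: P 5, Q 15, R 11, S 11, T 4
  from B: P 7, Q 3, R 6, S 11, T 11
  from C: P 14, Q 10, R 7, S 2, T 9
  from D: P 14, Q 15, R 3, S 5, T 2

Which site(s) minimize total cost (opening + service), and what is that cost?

For any fixed open set, each sensor cluster goes to its cheapest open site; total = fixed + service.
{B}: P→B 7, Q→B 3, R→B 6, S→B 11, T→B 11. Service 38; fixed 26; total 64.
{D}: P→D 14, Q→D 15, R→D 3, S→D 5, T→D 2. Service 39; fixed 28; total 67.
{C}: service 42 + fixed 28 = 70
{A, B, C, D}: service 15 + fixed 109 = 124
No other subset beats 64.

Open B only; minimum total cost 64.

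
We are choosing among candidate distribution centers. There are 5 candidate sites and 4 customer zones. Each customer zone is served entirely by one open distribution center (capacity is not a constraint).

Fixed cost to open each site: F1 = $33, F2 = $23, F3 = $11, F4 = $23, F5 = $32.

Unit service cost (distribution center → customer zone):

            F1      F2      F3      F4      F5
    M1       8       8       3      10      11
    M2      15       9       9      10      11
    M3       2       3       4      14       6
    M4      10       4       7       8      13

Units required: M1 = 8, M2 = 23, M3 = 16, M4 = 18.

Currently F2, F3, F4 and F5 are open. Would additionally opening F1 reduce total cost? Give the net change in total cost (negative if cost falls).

Current service cost with {F2, F3, F4, F5}: 351.
Adding F1: each customer zone re-picks its cheapest; new service cost 335, saving 16.
Extra fixed cost: 33. Net change = 33 − 16 = 17.
(Totals: 440 → 457.)

No — net change +17 (cost rises by 17).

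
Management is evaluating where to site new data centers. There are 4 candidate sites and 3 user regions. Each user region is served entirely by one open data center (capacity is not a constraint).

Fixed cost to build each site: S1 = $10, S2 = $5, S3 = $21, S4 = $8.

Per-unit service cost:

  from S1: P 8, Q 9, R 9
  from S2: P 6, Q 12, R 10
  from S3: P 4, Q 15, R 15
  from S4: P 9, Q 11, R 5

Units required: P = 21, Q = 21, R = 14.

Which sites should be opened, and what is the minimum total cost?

Open S1, S3 and S4; minimum total cost 382.

For any fixed open set, each user region goes to its cheapest open site; total = fixed + service.
{S1, S3, S4}: P→S3 4·21=84, Q→S1 9·21=189, R→S4 5·14=70. Service 343; fixed 39; total 382.
{S1, S2, S3, S4}: service 343 + fixed 44 = 387
{S1, S2, S4}: service 385 + fixed 23 = 408
{S2}: service 518 + fixed 5 = 523
No other subset beats 382.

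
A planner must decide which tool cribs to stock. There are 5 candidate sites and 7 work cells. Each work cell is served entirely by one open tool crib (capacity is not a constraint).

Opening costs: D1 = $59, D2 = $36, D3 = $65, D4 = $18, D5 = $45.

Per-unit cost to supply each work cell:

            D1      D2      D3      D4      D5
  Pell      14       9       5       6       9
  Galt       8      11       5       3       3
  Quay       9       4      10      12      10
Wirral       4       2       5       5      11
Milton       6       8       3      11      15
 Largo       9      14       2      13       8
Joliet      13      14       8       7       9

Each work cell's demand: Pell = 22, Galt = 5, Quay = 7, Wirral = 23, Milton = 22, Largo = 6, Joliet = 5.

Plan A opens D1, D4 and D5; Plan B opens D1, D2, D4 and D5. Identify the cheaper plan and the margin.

Plan A: {D1, D4, D5}: Pell→D4 6·22=132, Galt→D4 3·5=15, Quay→D1 9·7=63, Wirral→D1 4·23=92, Milton→D1 6·22=132, Largo→D5 8·6=48, Joliet→D4 7·5=35. Service 517; fixed 122; total 639.
Plan B: {D1, D2, D4, D5}: Pell→D4 6·22=132, Galt→D4 3·5=15, Quay→D2 4·7=28, Wirral→D2 2·23=46, Milton→D1 6·22=132, Largo→D5 8·6=48, Joliet→D4 7·5=35. Service 436; fixed 158; total 594.
Difference: |639 − 594| = 45.

Plan B is cheaper by 45.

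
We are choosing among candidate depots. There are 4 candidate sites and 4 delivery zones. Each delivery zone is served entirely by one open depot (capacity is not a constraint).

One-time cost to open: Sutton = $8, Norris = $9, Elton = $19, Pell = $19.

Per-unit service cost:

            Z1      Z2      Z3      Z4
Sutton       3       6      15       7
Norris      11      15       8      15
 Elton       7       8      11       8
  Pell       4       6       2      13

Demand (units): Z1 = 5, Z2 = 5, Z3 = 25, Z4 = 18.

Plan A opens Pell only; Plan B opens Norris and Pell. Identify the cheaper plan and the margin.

Plan A is cheaper by 9.

Plan A: {Pell}: Z1→Pell 4·5=20, Z2→Pell 6·5=30, Z3→Pell 2·25=50, Z4→Pell 13·18=234. Service 334; fixed 19; total 353.
Plan B: {Norris, Pell}: Z1→Pell 4·5=20, Z2→Pell 6·5=30, Z3→Pell 2·25=50, Z4→Pell 13·18=234. Service 334; fixed 28; total 362.
Difference: |353 − 362| = 9.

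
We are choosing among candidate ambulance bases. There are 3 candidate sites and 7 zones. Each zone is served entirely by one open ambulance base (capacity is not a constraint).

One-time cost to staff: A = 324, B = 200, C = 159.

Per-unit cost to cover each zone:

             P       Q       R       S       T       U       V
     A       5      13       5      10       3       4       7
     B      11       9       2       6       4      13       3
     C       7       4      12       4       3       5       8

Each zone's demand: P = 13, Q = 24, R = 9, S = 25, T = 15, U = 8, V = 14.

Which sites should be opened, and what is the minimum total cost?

For any fixed open set, each zone goes to its cheapest open site; total = fixed + service.
{C}: P→C 7·13=91, Q→C 4·24=96, R→C 12·9=108, S→C 4·25=100, T→C 3·15=45, U→C 5·8=40, V→C 8·14=112. Service 592; fixed 159; total 751.
{B, C}: service 432 + fixed 359 = 791
{B}: service 733 + fixed 200 = 933
{A, B, C}: P→A 5·13=65, Q→C 4·24=96, R→B 2·9=18, S→C 4·25=100, T→A 3·15=45, U→A 4·8=32, V→B 3·14=42. Service 398; fixed 683; total 1081.
No other subset beats 751.

Open C only; minimum total cost 751.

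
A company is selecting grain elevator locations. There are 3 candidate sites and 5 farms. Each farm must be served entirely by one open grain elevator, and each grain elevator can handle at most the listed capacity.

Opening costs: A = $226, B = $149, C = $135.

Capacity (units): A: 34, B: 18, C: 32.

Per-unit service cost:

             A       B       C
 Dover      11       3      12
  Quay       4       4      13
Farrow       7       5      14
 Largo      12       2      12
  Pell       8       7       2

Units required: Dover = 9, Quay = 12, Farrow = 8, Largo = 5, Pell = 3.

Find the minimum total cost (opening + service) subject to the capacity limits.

Open {A, B}: Dover→B 3·9=27, Quay→A 4·12=48, Farrow→A 7·8=56, Largo→B 2·5=10, Pell→B 7·3=21.
Loads: A carries 20/34, B carries 17/18. Service 162; fixed 375; total 537.
Next best feasible plan costs 540.

Minimum total cost: 537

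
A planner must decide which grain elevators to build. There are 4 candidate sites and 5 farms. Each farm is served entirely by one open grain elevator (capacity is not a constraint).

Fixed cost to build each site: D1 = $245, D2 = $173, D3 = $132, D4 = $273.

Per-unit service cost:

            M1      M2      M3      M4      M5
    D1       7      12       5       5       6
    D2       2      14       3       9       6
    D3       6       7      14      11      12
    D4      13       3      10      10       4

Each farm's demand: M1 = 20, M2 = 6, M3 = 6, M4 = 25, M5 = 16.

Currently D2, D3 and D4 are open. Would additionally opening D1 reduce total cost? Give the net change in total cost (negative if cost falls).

No — net change +145 (cost rises by 145).

Current service cost with {D2, D3, D4}: 365.
Adding D1: each farm re-picks its cheapest; new service cost 265, saving 100.
Extra fixed cost: 245. Net change = 245 − 100 = 145.
(Totals: 943 → 1088.)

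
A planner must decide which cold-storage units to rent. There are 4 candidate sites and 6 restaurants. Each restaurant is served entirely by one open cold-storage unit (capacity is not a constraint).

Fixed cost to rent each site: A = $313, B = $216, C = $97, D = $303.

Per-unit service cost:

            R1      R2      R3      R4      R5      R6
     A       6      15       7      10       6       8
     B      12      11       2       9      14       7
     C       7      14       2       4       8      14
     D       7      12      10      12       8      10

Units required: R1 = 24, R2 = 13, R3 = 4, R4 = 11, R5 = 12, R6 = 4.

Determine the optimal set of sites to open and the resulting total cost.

For any fixed open set, each restaurant goes to its cheapest open site; total = fixed + service.
{C}: R1→C 7·24=168, R2→C 14·13=182, R3→C 2·4=8, R4→C 4·11=44, R5→C 8·12=96, R6→C 14·4=56. Service 554; fixed 97; total 651.
{B, C}: service 487 + fixed 313 = 800
{A, C}: service 482 + fixed 410 = 892
{A, B, C, D}: service 439 + fixed 929 = 1368
No other subset beats 651.

Open C only; minimum total cost 651.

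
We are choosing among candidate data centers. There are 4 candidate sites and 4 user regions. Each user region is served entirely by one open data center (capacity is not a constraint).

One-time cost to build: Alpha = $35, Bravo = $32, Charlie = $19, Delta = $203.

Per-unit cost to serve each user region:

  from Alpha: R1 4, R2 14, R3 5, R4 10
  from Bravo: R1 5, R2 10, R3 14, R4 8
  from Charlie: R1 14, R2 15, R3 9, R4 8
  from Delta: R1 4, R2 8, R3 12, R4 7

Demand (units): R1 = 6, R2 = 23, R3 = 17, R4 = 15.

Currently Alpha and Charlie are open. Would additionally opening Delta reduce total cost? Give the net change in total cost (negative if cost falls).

Current service cost with {Alpha, Charlie}: 551.
Adding Delta: each user region re-picks its cheapest; new service cost 398, saving 153.
Extra fixed cost: 203. Net change = 203 − 153 = 50.
(Totals: 605 → 655.)

No — net change +50 (cost rises by 50).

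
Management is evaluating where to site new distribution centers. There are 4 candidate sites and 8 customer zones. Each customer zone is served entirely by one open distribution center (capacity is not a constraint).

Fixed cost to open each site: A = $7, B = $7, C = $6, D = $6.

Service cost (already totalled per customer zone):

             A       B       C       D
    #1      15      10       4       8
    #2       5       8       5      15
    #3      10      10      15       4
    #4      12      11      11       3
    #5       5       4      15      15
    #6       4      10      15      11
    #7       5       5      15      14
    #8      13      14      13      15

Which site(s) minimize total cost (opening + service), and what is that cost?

For any fixed open set, each customer zone goes to its cheapest open site; total = fixed + service.
{A, D}: #1→D 8, #2→A 5, #3→D 4, #4→D 3, #5→A 5, #6→A 4, #7→A 5, #8→A 13. Service 47; fixed 13; total 60.
{A, C, D}: service 43 + fixed 19 = 62
{A, B, D}: #1→D 8, #2→A 5, #3→D 4, #4→D 3, #5→B 4, #6→A 4, #7→A 5, #8→A 13. Service 46; fixed 20; total 66.
{A, B, C, D}: service 42 + fixed 26 = 68
No other subset beats 60.

Open A and D; minimum total cost 60.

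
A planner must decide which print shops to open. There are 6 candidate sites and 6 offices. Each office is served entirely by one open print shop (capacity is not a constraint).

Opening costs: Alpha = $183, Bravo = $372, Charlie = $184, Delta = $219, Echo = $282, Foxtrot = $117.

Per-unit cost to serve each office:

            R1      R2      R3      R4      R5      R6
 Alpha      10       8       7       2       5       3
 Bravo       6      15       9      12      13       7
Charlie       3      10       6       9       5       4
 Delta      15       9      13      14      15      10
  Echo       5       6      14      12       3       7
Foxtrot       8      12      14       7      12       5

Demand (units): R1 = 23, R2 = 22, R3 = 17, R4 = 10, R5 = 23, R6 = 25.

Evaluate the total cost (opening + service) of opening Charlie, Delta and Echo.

Each office is assigned to its cheapest site among the open ones.
{Charlie, Delta, Echo}: R1→Charlie 3·23=69, R2→Echo 6·22=132, R3→Charlie 6·17=102, R4→Charlie 9·10=90, R5→Echo 3·23=69, R6→Charlie 4·25=100. Service 562; fixed 685; total 1247.

Total cost: 1247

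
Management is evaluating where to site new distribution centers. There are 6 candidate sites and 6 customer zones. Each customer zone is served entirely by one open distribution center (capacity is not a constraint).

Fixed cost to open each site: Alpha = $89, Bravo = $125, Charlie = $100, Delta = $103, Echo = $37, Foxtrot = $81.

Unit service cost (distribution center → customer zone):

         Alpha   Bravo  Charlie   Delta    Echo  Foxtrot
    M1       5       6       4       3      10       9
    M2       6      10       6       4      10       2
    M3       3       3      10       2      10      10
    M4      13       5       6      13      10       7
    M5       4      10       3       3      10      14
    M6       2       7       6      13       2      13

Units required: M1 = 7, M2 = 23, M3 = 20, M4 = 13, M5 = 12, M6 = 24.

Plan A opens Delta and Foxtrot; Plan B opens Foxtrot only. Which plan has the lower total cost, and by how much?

Plan A: {Delta, Foxtrot}: M1→Delta 3·7=21, M2→Foxtrot 2·23=46, M3→Delta 2·20=40, M4→Foxtrot 7·13=91, M5→Delta 3·12=36, M6→Delta 13·24=312. Service 546; fixed 184; total 730.
Plan B: {Foxtrot}: M1→Foxtrot 9·7=63, M2→Foxtrot 2·23=46, M3→Foxtrot 10·20=200, M4→Foxtrot 7·13=91, M5→Foxtrot 14·12=168, M6→Foxtrot 13·24=312. Service 880; fixed 81; total 961.
Difference: |730 − 961| = 231.

Plan A is cheaper by 231.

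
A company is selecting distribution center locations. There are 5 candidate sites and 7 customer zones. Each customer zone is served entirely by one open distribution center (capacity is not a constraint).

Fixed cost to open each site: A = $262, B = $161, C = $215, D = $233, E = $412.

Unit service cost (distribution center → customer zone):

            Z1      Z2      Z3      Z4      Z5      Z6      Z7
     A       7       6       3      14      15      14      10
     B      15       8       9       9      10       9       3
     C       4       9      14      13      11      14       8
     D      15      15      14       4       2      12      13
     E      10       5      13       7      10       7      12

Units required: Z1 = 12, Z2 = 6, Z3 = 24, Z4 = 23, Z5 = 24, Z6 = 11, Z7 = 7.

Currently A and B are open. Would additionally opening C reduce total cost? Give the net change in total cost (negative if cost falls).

No — net change +179 (cost rises by 179).

Current service cost with {A, B}: 759.
Adding C: each customer zone re-picks its cheapest; new service cost 723, saving 36.
Extra fixed cost: 215. Net change = 215 − 36 = 179.
(Totals: 1182 → 1361.)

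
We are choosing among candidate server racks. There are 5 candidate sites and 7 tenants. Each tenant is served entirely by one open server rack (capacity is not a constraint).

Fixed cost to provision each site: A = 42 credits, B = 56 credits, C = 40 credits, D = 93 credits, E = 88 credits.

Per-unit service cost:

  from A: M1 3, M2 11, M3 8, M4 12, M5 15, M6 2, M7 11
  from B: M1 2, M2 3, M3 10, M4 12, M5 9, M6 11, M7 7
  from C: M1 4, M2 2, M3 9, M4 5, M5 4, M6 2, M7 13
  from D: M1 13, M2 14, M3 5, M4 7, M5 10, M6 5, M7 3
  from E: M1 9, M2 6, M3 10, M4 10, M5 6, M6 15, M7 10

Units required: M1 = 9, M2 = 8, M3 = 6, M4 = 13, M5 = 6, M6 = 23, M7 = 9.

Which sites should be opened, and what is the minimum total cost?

For any fixed open set, each tenant goes to its cheapest open site; total = fixed + service.
{C, D}: M1→C 4·9=36, M2→C 2·8=16, M3→D 5·6=30, M4→C 5·13=65, M5→C 4·6=24, M6→C 2·23=46, M7→D 3·9=27. Service 244; fixed 133; total 377.
{B, C}: M1→B 2·9=18, M2→C 2·8=16, M3→C 9·6=54, M4→C 5·13=65, M5→C 4·6=24, M6→C 2·23=46, M7→B 7·9=63. Service 286; fixed 96; total 382.
{C}: service 358 + fixed 40 = 398
{A, B, C, D, E}: service 226 + fixed 319 = 545
No other subset beats 377.

Open C and D; minimum total cost 377.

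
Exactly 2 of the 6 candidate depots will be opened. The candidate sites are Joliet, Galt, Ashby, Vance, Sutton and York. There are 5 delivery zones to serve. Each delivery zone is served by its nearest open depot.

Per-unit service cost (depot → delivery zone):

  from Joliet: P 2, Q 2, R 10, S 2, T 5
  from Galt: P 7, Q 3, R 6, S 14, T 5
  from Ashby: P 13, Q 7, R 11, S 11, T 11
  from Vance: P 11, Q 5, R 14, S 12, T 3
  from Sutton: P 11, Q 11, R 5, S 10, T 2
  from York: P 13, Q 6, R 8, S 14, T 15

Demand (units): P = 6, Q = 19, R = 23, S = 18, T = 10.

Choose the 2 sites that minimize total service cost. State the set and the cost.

With exactly 2 open, each delivery zone uses its cheapest among the chosen.
{Joliet, Sutton}: P→Joliet 2·6=12, Q→Joliet 2·19=38, R→Sutton 5·23=115, S→Joliet 2·18=36, T→Sutton 2·10=20. Service cost 221.
{Joliet, Galt}: service cost 274
{Joliet, York}: service cost 320
Among all 15 size-2 choices, {Joliet, Sutton} is lowest.

Choose Joliet and Sutton; total service cost 221.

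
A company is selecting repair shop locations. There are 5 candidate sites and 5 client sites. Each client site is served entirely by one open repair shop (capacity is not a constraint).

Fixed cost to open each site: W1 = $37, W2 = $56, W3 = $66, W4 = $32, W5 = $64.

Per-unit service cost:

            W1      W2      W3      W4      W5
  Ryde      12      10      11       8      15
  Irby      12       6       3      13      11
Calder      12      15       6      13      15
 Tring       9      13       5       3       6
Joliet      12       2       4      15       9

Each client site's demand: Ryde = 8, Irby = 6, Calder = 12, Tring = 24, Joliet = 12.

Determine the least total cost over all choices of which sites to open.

Minimum total cost: 372

For any fixed open set, each client site goes to its cheapest open site; total = fixed + service.
{W3, W4}: Ryde→W4 8·8=64, Irby→W3 3·6=18, Calder→W3 6·12=72, Tring→W4 3·24=72, Joliet→W3 4·12=48. Service 274; fixed 98; total 372.
{W2, W3, W4}: Ryde→W4 8·8=64, Irby→W3 3·6=18, Calder→W3 6·12=72, Tring→W4 3·24=72, Joliet→W2 2·12=24. Service 250; fixed 154; total 404.
{W1, W3, W4}: Ryde→W4 8·8=64, Irby→W3 3·6=18, Calder→W3 6·12=72, Tring→W4 3·24=72, Joliet→W3 4·12=48. Service 274; fixed 135; total 409.
{W1, W2, W3, W4, W5}: service 250 + fixed 255 = 505
No other subset beats 372.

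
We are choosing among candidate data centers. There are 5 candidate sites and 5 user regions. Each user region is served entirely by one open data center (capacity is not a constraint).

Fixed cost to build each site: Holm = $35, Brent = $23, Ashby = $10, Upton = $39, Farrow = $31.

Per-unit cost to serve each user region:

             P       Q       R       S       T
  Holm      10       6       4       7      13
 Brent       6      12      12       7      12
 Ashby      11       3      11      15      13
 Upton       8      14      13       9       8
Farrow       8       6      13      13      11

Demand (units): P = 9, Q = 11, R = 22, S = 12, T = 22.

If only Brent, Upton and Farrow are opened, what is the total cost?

Total cost: 737

Each user region is assigned to its cheapest site among the open ones.
{Brent, Upton, Farrow}: P→Brent 6·9=54, Q→Farrow 6·11=66, R→Brent 12·22=264, S→Brent 7·12=84, T→Upton 8·22=176. Service 644; fixed 93; total 737.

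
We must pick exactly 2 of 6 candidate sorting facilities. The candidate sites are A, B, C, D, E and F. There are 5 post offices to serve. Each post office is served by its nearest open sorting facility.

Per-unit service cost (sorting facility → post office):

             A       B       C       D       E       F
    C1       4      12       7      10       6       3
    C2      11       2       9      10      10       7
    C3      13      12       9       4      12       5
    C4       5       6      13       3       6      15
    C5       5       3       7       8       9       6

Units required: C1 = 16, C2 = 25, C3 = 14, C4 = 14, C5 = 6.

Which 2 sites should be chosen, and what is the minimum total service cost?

Choose B and F; total service cost 270.

With exactly 2 open, each post office uses its cheapest among the chosen.
{B, F}: C1→F 3·16=48, C2→B 2·25=50, C3→F 5·14=70, C4→B 6·14=84, C5→B 3·6=18. Service cost 270.
{B, D}: service cost 326
{D, F}: service cost 357
Among all 15 size-2 choices, {B, F} is lowest.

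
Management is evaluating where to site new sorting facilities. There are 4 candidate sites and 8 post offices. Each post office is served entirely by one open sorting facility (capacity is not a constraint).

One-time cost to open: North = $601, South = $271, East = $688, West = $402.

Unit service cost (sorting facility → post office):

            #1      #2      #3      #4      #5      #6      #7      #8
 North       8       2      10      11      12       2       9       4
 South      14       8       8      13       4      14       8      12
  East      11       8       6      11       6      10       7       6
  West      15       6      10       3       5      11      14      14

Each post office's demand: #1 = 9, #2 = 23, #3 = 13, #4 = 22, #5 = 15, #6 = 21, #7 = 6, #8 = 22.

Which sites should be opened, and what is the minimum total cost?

Open North only; minimum total cost 1455.

For any fixed open set, each post office goes to its cheapest open site; total = fixed + service.
{North}: #1→North 8·9=72, #2→North 2·23=46, #3→North 10·13=130, #4→North 11·22=242, #5→North 12·15=180, #6→North 2·21=42, #7→North 9·6=54, #8→North 4·22=88. Service 854; fixed 601; total 1455.
{West}: service 1167 + fixed 402 = 1569
{North, South}: #1→North 8·9=72, #2→North 2·23=46, #3→South 8·13=104, #4→North 11·22=242, #5→South 4·15=60, #6→North 2·21=42, #7→South 8·6=48, #8→North 4·22=88. Service 702; fixed 872; total 1574.
{North, South, East, West}: service 494 + fixed 1962 = 2456
No other subset beats 1455.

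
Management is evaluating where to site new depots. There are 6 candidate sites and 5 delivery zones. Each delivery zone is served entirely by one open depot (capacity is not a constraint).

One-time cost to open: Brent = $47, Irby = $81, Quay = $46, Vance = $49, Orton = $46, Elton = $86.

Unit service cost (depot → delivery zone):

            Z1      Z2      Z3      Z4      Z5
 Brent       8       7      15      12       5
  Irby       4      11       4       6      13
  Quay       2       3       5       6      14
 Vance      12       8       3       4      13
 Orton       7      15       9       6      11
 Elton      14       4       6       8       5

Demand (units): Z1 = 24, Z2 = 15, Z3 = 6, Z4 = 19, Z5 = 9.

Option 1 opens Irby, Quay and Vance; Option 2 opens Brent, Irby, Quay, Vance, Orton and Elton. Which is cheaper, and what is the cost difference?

Option 1: {Irby, Quay, Vance}: Z1→Quay 2·24=48, Z2→Quay 3·15=45, Z3→Vance 3·6=18, Z4→Vance 4·19=76, Z5→Irby 13·9=117. Service 304; fixed 176; total 480.
Option 2: {Brent, Irby, Quay, Vance, Orton, Elton}: Z1→Quay 2·24=48, Z2→Quay 3·15=45, Z3→Vance 3·6=18, Z4→Vance 4·19=76, Z5→Brent 5·9=45. Service 232; fixed 355; total 587.
Difference: |480 − 587| = 107.

Option 1 is cheaper by 107.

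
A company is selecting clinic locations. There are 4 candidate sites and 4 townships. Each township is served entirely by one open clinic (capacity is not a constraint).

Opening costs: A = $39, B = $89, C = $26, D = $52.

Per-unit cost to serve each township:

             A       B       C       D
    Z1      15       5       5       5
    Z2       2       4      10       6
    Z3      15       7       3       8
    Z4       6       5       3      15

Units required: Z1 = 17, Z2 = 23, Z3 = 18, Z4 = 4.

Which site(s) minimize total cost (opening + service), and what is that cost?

Open A and C; minimum total cost 262.

For any fixed open set, each township goes to its cheapest open site; total = fixed + service.
{A, C}: Z1→C 5·17=85, Z2→A 2·23=46, Z3→C 3·18=54, Z4→C 3·4=12. Service 197; fixed 65; total 262.
{A, C, D}: Z1→C 5·17=85, Z2→A 2·23=46, Z3→C 3·18=54, Z4→C 3·4=12. Service 197; fixed 117; total 314.
{A, B, C}: service 197 + fixed 154 = 351
{A, B, C, D}: Z1→B 5·17=85, Z2→A 2·23=46, Z3→C 3·18=54, Z4→C 3·4=12. Service 197; fixed 206; total 403.
No other subset beats 262.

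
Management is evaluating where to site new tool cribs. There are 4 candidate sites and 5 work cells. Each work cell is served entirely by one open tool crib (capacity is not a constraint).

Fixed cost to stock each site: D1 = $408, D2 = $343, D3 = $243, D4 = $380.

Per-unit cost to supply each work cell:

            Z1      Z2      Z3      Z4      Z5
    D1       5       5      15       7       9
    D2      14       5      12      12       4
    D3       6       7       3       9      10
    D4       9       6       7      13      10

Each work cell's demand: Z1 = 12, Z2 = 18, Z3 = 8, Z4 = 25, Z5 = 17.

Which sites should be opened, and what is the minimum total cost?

Open D3 only; minimum total cost 860.

For any fixed open set, each work cell goes to its cheapest open site; total = fixed + service.
{D3}: Z1→D3 6·12=72, Z2→D3 7·18=126, Z3→D3 3·8=24, Z4→D3 9·25=225, Z5→D3 10·17=170. Service 617; fixed 243; total 860.
{D1}: service 598 + fixed 408 = 1006
{D2}: Z1→D2 14·12=168, Z2→D2 5·18=90, Z3→D2 12·8=96, Z4→D2 12·25=300, Z5→D2 4·17=68. Service 722; fixed 343; total 1065.
{D1, D2, D3, D4}: service 417 + fixed 1374 = 1791
(All 15 nonempty subsets were checked; D3 only is lowest.)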